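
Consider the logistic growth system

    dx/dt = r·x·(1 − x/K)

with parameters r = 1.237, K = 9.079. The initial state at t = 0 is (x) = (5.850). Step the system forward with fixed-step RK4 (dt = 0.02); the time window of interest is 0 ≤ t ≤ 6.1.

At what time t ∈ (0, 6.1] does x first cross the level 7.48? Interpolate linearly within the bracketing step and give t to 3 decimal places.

t = 0.767

t=0.000: state=(5.850)
step 1 (dt=0.02): k1=(2.574), k2=(2.564), k3=(2.564), k4=(2.555); state += dt/6·(k1+2k2+2k3+k4)
t=0.020: state=(5.901)
t=0.040: state=(5.952)
t=0.060: state=(6.003)
continuing one RK4 step at a time; state shown every 10 steps (Δt=0.2):
t=0.200: state=(6.345)
t=0.400: state=(6.793)
t=0.600: state=(7.190)
t=0.760: state=(7.469)
next step: t=0.780: state=(7.501) — x has crossed 7.48
linear interpolation between t=0.760 (7.46882) and t=0.780 (7.50133) → t≈0.767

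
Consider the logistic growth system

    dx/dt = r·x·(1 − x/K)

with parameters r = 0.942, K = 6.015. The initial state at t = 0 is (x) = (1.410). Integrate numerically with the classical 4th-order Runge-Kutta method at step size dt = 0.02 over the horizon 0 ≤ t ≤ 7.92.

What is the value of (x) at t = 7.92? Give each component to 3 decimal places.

(x) = (6.004)

t=0.000: state=(1.410)
step 1 (dt=0.02): k1=(1.017), k2=(1.022), k3=(1.022), k4=(1.027); state += dt/6·(k1+2k2+2k3+k4)
t=0.020: state=(1.430)
t=0.040: state=(1.451)
t=0.060: state=(1.472)
continuing one RK4 step at a time; state shown every 25 steps (Δt=0.5):
t=0.500: state=(1.979)
t=1.000: state=(2.646)
t=1.500: state=(3.351)
t=2.000: state=(4.020)
t=2.500: state=(4.592)
t=3.000: state=(5.040)
t=3.500: state=(5.367)
t=4.000: state=(5.593)
t=4.500: state=(5.744)
t=5.000: state=(5.843)
t=5.500: state=(5.907)
t=6.000: state=(5.947)
t=6.500: state=(5.972)
t=7.000: state=(5.988)
t=7.500: state=(5.998)
t=7.920: state=(6.004)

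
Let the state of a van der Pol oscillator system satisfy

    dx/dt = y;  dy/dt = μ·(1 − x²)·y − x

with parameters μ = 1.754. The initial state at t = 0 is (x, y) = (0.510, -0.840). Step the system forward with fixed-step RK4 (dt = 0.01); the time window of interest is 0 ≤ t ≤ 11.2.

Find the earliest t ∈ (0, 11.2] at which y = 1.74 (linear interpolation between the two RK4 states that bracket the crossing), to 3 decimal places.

t=0.000: state=(0.510, -0.840)
step 1 (dt=0.01): k1=(-0.840, -1.600), k2=(-0.848, -1.613), k3=(-0.848, -1.613), k4=(-0.856, -1.625); state += dt/6·(k1+2k2+2k3+k4)
t=0.010: state=(0.502, -0.856)
t=0.020: state=(0.493, -0.873)
t=0.030: state=(0.484, -0.889)
continuing one RK4 step at a time; state shown every 50 steps (Δt=0.5):
t=0.500: state=(-0.179, -2.077)
t=1.000: state=(-1.441, -2.142)
t=1.500: state=(-1.865, 0.031)
t=2.000: state=(-1.729, 0.405)
t=2.500: state=(-1.492, 0.547)
t=3.000: state=(-1.168, 0.775)
t=3.500: state=(-0.658, 1.373)
t=3.640: state=(-0.444, 1.711)
next step: t=3.650: state=(-0.427, 1.740) — y has crossed 1.74
linear interpolation between t=3.640 (1.71130) and t=3.650 (1.74019) → t≈3.650

t = 3.650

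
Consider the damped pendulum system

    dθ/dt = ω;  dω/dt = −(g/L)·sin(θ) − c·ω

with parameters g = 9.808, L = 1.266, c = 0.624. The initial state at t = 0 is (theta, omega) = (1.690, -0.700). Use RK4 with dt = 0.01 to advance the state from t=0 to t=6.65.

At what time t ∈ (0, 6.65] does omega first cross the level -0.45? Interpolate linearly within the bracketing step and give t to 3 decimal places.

t=0.000: state=(1.690, -0.700)
step 1 (dt=0.01): k1=(-0.700, -7.255), k2=(-0.736, -7.236), k3=(-0.736, -7.236), k4=(-0.772, -7.217); state += dt/6·(k1+2k2+2k3+k4)
t=0.010: state=(1.683, -0.772)
t=0.020: state=(1.675, -0.844)
t=0.030: state=(1.666, -0.916)
continuing one RK4 step at a time; state shown every 25 steps (Δt=0.25):
t=0.250: state=(1.299, -2.378)
t=0.500: state=(0.550, -3.446)
t=0.750: state=(-0.305, -3.129)
t=1.000: state=(-0.912, -1.610)
t=1.160: state=(-1.078, -0.458)
next step: t=1.170: state=(-1.082, -0.387) — omega has crossed -0.45
linear interpolation between t=1.160 (-0.45807) and t=1.170 (-0.38711) → t≈1.161

t = 1.161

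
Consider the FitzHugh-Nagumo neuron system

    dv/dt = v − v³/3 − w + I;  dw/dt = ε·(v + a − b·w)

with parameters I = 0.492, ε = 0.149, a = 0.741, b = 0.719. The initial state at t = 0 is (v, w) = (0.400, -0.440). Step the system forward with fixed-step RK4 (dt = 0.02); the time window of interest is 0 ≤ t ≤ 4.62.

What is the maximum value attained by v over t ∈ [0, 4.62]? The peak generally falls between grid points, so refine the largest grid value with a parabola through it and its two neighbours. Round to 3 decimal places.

t=0.000: state=(0.400, -0.440)
step 1 (dt=0.02): k1=(1.311, 0.217), k2=(1.319, 0.219), k3=(1.319, 0.219), k4=(1.328, 0.221); state += dt/6·(k1+2k2+2k3+k4)
t=0.020: state=(0.426, -0.436)
t=0.040: state=(0.453, -0.431)
t=0.060: state=(0.480, -0.427)
continuing one RK4 step at a time; state shown every 10 steps (Δt=0.2):
t=0.200: state=(0.678, -0.393)
t=0.400: state=(0.976, -0.338)
t=0.600: state=(1.265, -0.276)
t=0.800: state=(1.509, -0.208)
t=1.000: state=(1.687, -0.134)
t=1.200: state=(1.798, -0.058)
t=1.400: state=(1.857, 0.019)
t=1.600: state=(1.881, 0.096)
t=1.800: state=(1.884, 0.171)
t=2.000: state=(1.874, 0.245)
t=2.200: state=(1.856, 0.317)
t=2.400: state=(1.834, 0.386)
t=2.600: state=(1.810, 0.453)
t=2.800: state=(1.784, 0.519)
t=3.000: state=(1.756, 0.582)
t=3.200: state=(1.728, 0.643)
t=3.400: state=(1.699, 0.701)
t=3.600: state=(1.670, 0.758)
t=3.800: state=(1.640, 0.813)
t=4.000: state=(1.610, 0.865)
t=4.200: state=(1.579, 0.916)
t=4.400: state=(1.547, 0.964)
t=4.600: state=(1.515, 1.011)
t=4.620: state=(1.512, 1.015)
largest grid value and its neighbours: v(1.720)=1.88469, v(1.740)=1.88469, v(1.760)=1.88455
parabola through these three points peaks at t≈1.730 with v≈1.88471

max v = 1.885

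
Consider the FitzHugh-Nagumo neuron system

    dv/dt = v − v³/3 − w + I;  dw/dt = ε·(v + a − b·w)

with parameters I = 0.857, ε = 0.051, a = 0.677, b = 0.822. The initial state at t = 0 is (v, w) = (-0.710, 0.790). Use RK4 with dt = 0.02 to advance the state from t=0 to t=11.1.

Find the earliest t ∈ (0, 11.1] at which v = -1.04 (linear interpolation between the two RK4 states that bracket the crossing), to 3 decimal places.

t = 0.585

t=0.000: state=(-0.710, 0.790)
step 1 (dt=0.02): k1=(-0.524, -0.035), k2=(-0.526, -0.035), k3=(-0.526, -0.035), k4=(-0.528, -0.035); state += dt/6·(k1+2k2+2k3+k4)
t=0.020: state=(-0.721, 0.789)
t=0.040: state=(-0.731, 0.789)
t=0.060: state=(-0.742, 0.788)
continuing one RK4 step at a time; state shown every 25 steps (Δt=0.5):
t=0.500: state=(-0.991, 0.769)
t=0.580: state=(-1.037, 0.765)
next step: t=0.600: state=(-1.049, 0.764) — v has crossed -1.04
linear interpolation between t=0.580 (-1.03731) and t=0.600 (-1.04876) → t≈0.585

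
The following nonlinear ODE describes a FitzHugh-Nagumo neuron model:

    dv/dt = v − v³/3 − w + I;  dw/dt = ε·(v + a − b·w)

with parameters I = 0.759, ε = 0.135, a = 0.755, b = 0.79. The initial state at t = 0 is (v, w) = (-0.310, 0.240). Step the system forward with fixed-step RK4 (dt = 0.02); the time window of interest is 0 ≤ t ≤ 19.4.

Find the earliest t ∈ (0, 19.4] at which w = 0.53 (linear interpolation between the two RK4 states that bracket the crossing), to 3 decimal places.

t = 2.638

t=0.000: state=(-0.310, 0.240)
step 1 (dt=0.02): k1=(0.219, 0.034), k2=(0.221, 0.035), k3=(0.221, 0.035), k4=(0.222, 0.035); state += dt/6·(k1+2k2+2k3+k4)
t=0.020: state=(-0.306, 0.241)
t=0.040: state=(-0.301, 0.241)
t=0.060: state=(-0.297, 0.242)
continuing one RK4 step at a time; state shown every 50 steps (Δt=1):
t=1.000: state=(0.024, 0.292)
t=2.000: state=(0.762, 0.405)
t=2.620: state=(1.338, 0.526)
next step: t=2.640: state=(1.354, 0.530) — w has crossed 0.53
linear interpolation between t=2.620 (0.52592) and t=2.640 (0.53047) → t≈2.638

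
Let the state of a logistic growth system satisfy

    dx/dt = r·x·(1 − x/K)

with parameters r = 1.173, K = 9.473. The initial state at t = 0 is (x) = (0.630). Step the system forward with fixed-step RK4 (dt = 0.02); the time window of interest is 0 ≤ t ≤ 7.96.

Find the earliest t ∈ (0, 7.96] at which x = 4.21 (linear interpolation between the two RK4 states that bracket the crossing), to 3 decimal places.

t=0.000: state=(0.630)
step 1 (dt=0.02): k1=(0.690), k2=(0.697), k3=(0.697), k4=(0.704); state += dt/6·(k1+2k2+2k3+k4)
t=0.020: state=(0.644)
t=0.040: state=(0.658)
t=0.060: state=(0.673)
continuing one RK4 step at a time; state shown every 25 steps (Δt=0.5):
t=0.500: state=(1.075)
t=1.000: state=(1.773)
t=1.500: state=(2.773)
t=2.000: state=(4.041)
t=2.060: state=(4.205)
next step: t=2.080: state=(4.260) — x has crossed 4.21
linear interpolation between t=2.060 (4.20522) and t=2.080 (4.26015) → t≈2.062

t = 2.062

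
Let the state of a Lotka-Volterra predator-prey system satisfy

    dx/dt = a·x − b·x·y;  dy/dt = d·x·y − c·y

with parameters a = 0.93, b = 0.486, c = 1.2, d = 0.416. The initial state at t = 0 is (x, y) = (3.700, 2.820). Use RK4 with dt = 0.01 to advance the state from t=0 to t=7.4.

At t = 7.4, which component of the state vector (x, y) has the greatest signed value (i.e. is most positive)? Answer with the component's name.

t=0.000: state=(3.700, 2.820)
step 1 (dt=0.01): k1=(-1.630, 0.957), k2=(-1.635, 0.949), k3=(-1.635, 0.949), k4=(-1.640, 0.941); state += dt/6·(k1+2k2+2k3+k4)
t=0.010: state=(3.684, 2.829)
t=0.020: state=(3.667, 2.839)
t=0.030: state=(3.651, 2.848)
continuing one RK4 step at a time; state shown every 25 steps (Δt=0.25):
t=0.250: state=(3.274, 3.003)
t=0.500: state=(2.854, 3.058)
t=0.750: state=(2.491, 2.990)
t=1.000: state=(2.206, 2.826)
t=1.250: state=(2.001, 2.604)
t=1.500: state=(1.867, 2.357)
t=1.750: state=(1.796, 2.112)
t=2.000: state=(1.778, 1.883)
t=2.250: state=(1.808, 1.680)
t=2.500: state=(1.880, 1.507)
t=2.750: state=(1.993, 1.365)
t=3.000: state=(2.145, 1.254)
t=3.250: state=(2.336, 1.172)
t=3.500: state=(2.565, 1.120)
t=3.750: state=(2.830, 1.098)
t=4.000: state=(3.124, 1.109)
t=4.250: state=(3.436, 1.155)
t=4.500: state=(3.749, 1.243)
t=4.750: state=(4.036, 1.381)
t=5.000: state=(4.257, 1.576)
t=5.250: state=(4.370, 1.831)
t=5.500: state=(4.335, 2.136)
t=5.750: state=(4.137, 2.461)
t=6.000: state=(3.799, 2.758)
t=6.250: state=(3.381, 2.969)
t=6.500: state=(2.955, 3.057)
t=6.750: state=(2.574, 3.017)
t=7.000: state=(2.269, 2.873)
t=7.250: state=(2.044, 2.662)
t=7.400: state=(1.946, 2.518)
compare at T: x=1.946, y=2.518

largest component: y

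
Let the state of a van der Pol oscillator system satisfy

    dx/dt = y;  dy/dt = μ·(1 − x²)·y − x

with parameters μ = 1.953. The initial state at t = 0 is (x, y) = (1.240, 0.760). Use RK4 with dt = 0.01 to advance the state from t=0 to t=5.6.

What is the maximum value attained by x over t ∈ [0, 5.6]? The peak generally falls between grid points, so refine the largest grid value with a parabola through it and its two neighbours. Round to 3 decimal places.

max x = 1.386

t=0.000: state=(1.240, 0.760)
step 1 (dt=0.01): k1=(0.760, -2.038), k2=(0.750, -2.045), k3=(0.750, -2.045), k4=(0.740, -2.051); state += dt/6·(k1+2k2+2k3+k4)
t=0.010: state=(1.247, 0.740)
t=0.020: state=(1.255, 0.719)
t=0.030: state=(1.262, 0.698)
continuing one RK4 step at a time; state shown every 20 steps (Δt=0.2):
t=0.200: state=(1.351, 0.353)
t=0.400: state=(1.386, 0.018)
t=0.600: state=(1.364, -0.220)
t=0.800: state=(1.302, -0.393)
t=1.000: state=(1.209, -0.540)
t=1.200: state=(1.086, -0.693)
t=1.400: state=(0.929, -0.890)
t=1.600: state=(0.724, -1.182)
t=1.800: state=(0.444, -1.657)
t=2.000: state=(0.040, -2.440)
t=2.200: state=(-0.549, -3.435)
t=2.400: state=(-1.269, -3.436)
t=2.600: state=(-1.797, -1.709)
t=2.800: state=(-1.987, -0.369)
t=3.000: state=(-2.002, 0.122)
t=3.200: state=(-1.960, 0.276)
t=3.400: state=(-1.898, 0.334)
t=3.600: state=(-1.828, 0.367)
t=3.800: state=(-1.751, 0.397)
t=4.000: state=(-1.669, 0.429)
t=4.200: state=(-1.579, 0.467)
t=4.400: state=(-1.481, 0.516)
t=4.600: state=(-1.372, 0.581)
t=4.800: state=(-1.247, 0.669)
t=5.000: state=(-1.102, 0.796)
t=5.200: state=(-0.925, 0.989)
t=5.400: state=(-0.698, 1.301)
t=5.600: state=(-0.390, 1.831)
largest grid value and its neighbours: x(0.400)=1.38614, x(0.410)=1.38624, x(0.420)=1.38621
parabola through these three points peaks at t≈0.413 with x≈1.38625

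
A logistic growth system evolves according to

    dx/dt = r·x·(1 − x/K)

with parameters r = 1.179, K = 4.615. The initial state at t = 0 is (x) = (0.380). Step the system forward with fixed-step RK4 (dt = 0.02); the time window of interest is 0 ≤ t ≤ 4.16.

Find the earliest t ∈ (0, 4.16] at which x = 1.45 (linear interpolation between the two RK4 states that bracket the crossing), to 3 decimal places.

t=0.000: state=(0.380)
step 1 (dt=0.02): k1=(0.411), k2=(0.415), k3=(0.415), k4=(0.419); state += dt/6·(k1+2k2+2k3+k4)
t=0.020: state=(0.388)
t=0.040: state=(0.397)
t=0.060: state=(0.405)
continuing one RK4 step at a time; state shown every 10 steps (Δt=0.2):
t=0.200: state=(0.471)
t=0.400: state=(0.580)
t=0.600: state=(0.711)
t=0.800: state=(0.864)
t=1.000: state=(1.042)
t=1.200: state=(1.245)
t=1.380: state=(1.447)
next step: t=1.400: state=(1.470) — x has crossed 1.45
linear interpolation between t=1.380 (1.44666) and t=1.400 (1.47018) → t≈1.383

t = 1.383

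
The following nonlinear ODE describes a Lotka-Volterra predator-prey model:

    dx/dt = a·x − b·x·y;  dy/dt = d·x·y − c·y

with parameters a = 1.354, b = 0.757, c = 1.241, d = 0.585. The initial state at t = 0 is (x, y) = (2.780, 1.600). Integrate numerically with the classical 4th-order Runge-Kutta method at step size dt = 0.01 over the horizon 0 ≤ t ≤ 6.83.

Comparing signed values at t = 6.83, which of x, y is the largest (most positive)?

largest component: y

t=0.000: state=(2.780, 1.600)
step 1 (dt=0.01): k1=(0.397, 0.616), k2=(0.391, 0.620), k3=(0.391, 0.620), k4=(0.384, 0.623); state += dt/6·(k1+2k2+2k3+k4)
t=0.010: state=(2.784, 1.606)
t=0.020: state=(2.788, 1.612)
t=0.030: state=(2.791, 1.619)
continuing one RK4 step at a time; state shown every 25 steps (Δt=0.25):
t=0.250: state=(2.836, 1.771)
t=0.500: state=(2.795, 1.963)
t=0.750: state=(2.657, 2.146)
t=1.000: state=(2.448, 2.287)
t=1.250: state=(2.210, 2.358)
t=1.500: state=(1.983, 2.349)
t=1.750: state=(1.796, 2.269)
t=2.000: state=(1.659, 2.140)
t=2.250: state=(1.574, 1.987)
t=2.500: state=(1.539, 1.828)
t=2.750: state=(1.550, 1.679)
t=3.000: state=(1.602, 1.550)
t=3.250: state=(1.694, 1.446)
t=3.500: state=(1.821, 1.370)
t=3.750: state=(1.980, 1.326)
t=4.000: state=(2.165, 1.316)
t=4.250: state=(2.362, 1.344)
t=4.500: state=(2.555, 1.412)
t=4.750: state=(2.717, 1.523)
t=5.000: state=(2.817, 1.676)
t=5.250: state=(2.830, 1.859)
t=5.500: state=(2.741, 2.052)
t=5.750: state=(2.566, 2.220)
t=6.000: state=(2.337, 2.330)
t=6.250: state=(2.100, 2.363)
t=6.500: state=(1.890, 2.319)
t=6.750: state=(1.725, 2.214)
t=6.830: state=(1.683, 2.171)
compare at T: x=1.683, y=2.171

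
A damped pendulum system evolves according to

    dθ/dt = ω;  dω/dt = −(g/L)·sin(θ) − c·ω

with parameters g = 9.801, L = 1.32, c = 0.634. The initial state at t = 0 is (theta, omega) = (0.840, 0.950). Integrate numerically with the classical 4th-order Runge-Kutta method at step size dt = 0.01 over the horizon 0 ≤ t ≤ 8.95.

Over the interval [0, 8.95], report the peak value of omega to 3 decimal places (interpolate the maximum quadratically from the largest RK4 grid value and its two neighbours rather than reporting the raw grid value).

max omega = 1.390

t=0.000: state=(0.840, 0.950)
step 1 (dt=0.01): k1=(0.950, -6.131), k2=(0.919, -6.135), k3=(0.919, -6.135), k4=(0.889, -6.138); state += dt/6·(k1+2k2+2k3+k4)
t=0.010: state=(0.849, 0.889)
t=0.020: state=(0.858, 0.827)
t=0.030: state=(0.866, 0.766)
continuing one RK4 step at a time; state shown every 50 steps (Δt=0.5):
t=0.500: state=(0.606, -1.639)
t=1.000: state=(-0.327, -1.524)
t=1.500: state=(-0.579, 0.542)
t=2.000: state=(-0.007, 1.357)
t=2.500: state=(0.418, 0.148)
t=3.000: state=(0.170, -0.929)
t=3.500: state=(-0.238, -0.470)
t=4.000: state=(-0.214, 0.497)
t=4.500: state=(0.092, 0.533)
t=5.000: state=(0.191, -0.162)
t=5.500: state=(0.004, -0.449)
t=6.000: state=(-0.137, -0.049)
t=6.500: state=(-0.054, 0.309)
t=7.000: state=(0.080, 0.150)
t=7.500: state=(0.069, -0.169)
t=8.000: state=(-0.033, -0.172)
t=8.500: state=(-0.062, 0.060)
t=8.950: state=(-0.007, 0.151)
largest grid value and its neighbours: omega(1.910)=1.38954, omega(1.920)=1.38990, omega(1.930)=1.38924
parabola through these three points peaks at t≈1.919 with omega≈1.38991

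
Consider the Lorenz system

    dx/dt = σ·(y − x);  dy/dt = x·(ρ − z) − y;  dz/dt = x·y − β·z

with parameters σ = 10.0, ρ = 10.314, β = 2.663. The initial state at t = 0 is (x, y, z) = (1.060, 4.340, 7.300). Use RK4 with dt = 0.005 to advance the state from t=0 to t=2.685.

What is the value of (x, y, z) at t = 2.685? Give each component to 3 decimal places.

t=0.000: state=(1.060, 4.340, 7.300)
step 1 (dt=0.005): k1=(32.800, -1.145, -14.839), k2=(31.951, -0.853, -14.388), k3=(31.980, -0.861, -14.399), k4=(31.158, -0.571, -13.959); state += dt/6·(k1+2k2+2k3+k4)
t=0.005: state=(1.220, 4.336, 7.228)
t=0.010: state=(1.372, 4.334, 7.160)
t=0.015: state=(1.516, 4.336, 7.097)
continuing one RK4 step at a time; state shown every 20 steps (Δt=0.1):
t=0.100: state=(3.226, 4.712, 6.514)
t=0.200: state=(4.497, 5.650, 6.780)
t=0.300: state=(5.576, 6.552, 7.942)
t=0.400: state=(6.328, 6.786, 9.650)
t=0.500: state=(6.396, 6.069, 11.052)
t=0.600: state=(5.761, 4.902, 11.403)
t=0.700: state=(4.864, 4.010, 10.785)
t=0.800: state=(4.163, 3.642, 9.747)
t=0.900: state=(3.838, 3.706, 8.736)
t=1.000: state=(3.878, 4.076, 7.998)
t=1.100: state=(4.208, 4.654, 7.674)
t=1.200: state=(4.733, 5.313, 7.845)
t=1.300: state=(5.309, 5.845, 8.495)
t=1.400: state=(5.730, 6.002, 9.417)
t=1.500: state=(5.808, 5.688, 10.208)
t=1.600: state=(5.519, 5.095, 10.511)
t=1.700: state=(5.041, 4.551, 10.276)
t=1.800: state=(4.608, 4.256, 9.719)
t=1.900: state=(4.366, 4.238, 9.102)
t=2.000: state=(4.351, 4.443, 8.623)
t=2.100: state=(4.532, 4.790, 8.404)
t=2.200: state=(4.839, 5.176, 8.494)
t=2.300: state=(5.169, 5.470, 8.861)
t=2.400: state=(5.403, 5.554, 9.367)
t=2.500: state=(5.451, 5.394, 9.801)
t=2.600: state=(5.304, 5.083, 9.987)
t=2.685: state=(5.088, 4.815, 9.917)

(x, y, z) = (5.088, 4.815, 9.917)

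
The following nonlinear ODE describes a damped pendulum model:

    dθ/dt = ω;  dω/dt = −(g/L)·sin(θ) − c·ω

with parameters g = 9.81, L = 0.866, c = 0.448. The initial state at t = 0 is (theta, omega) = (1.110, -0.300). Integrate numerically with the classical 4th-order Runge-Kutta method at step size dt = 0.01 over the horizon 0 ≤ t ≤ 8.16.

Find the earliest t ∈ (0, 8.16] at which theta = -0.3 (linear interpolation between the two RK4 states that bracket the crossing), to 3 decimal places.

t = 0.598

t=0.000: state=(1.110, -0.300)
step 1 (dt=0.01): k1=(-0.300, -10.012), k2=(-0.350, -9.982), k3=(-0.350, -9.981), k4=(-0.400, -9.950); state += dt/6·(k1+2k2+2k3+k4)
t=0.010: state=(1.107, -0.400)
t=0.020: state=(1.102, -0.499)
t=0.030: state=(1.097, -0.597)
continuing one RK4 step at a time; state shown every 50 steps (Δt=0.5):
t=0.500: state=(-0.001, -3.177)
t=0.590: state=(-0.277, -2.910)
next step: t=0.600: state=(-0.306, -2.865) — theta has crossed -0.3
linear interpolation between t=0.590 (-0.27714) and t=0.600 (-0.30602) → t≈0.598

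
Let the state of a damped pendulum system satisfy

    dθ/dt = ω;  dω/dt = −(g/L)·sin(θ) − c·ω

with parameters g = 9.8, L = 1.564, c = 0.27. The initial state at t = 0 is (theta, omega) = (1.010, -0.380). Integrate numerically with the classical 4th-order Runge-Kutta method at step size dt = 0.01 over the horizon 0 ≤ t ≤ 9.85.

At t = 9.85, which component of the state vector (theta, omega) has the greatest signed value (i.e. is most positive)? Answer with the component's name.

t=0.000: state=(1.010, -0.380)
step 1 (dt=0.01): k1=(-0.380, -5.204), k2=(-0.406, -5.190), k3=(-0.406, -5.190), k4=(-0.432, -5.176); state += dt/6·(k1+2k2+2k3+k4)
t=0.010: state=(1.006, -0.432)
t=0.020: state=(1.001, -0.484)
t=0.030: state=(0.996, -0.535)
continuing one RK4 step at a time; state shown every 50 steps (Δt=0.5):
t=0.500: state=(0.279, -2.207)
t=1.000: state=(-0.690, -1.200)
t=1.500: state=(-0.717, 1.051)
t=2.000: state=(0.111, 1.832)
t=2.500: state=(0.698, 0.271)
t=3.000: state=(0.366, -1.409)
t=3.500: state=(-0.374, -1.165)
t=4.000: state=(-0.557, 0.479)
t=4.500: state=(-0.030, 1.341)
t=5.000: state=(0.467, 0.414)
t=5.500: state=(0.319, -0.905)
t=6.000: state=(-0.211, -0.932)
t=6.500: state=(-0.407, 0.218)
t=7.000: state=(-0.066, 0.952)
t=7.500: state=(0.316, 0.387)
t=8.000: state=(0.250, -0.594)
t=8.500: state=(-0.125, -0.701)
t=9.000: state=(-0.293, 0.097)
t=9.500: state=(-0.068, 0.672)
t=9.850: state=(0.153, 0.509)
compare at T: theta=0.153, omega=0.509

largest component: omega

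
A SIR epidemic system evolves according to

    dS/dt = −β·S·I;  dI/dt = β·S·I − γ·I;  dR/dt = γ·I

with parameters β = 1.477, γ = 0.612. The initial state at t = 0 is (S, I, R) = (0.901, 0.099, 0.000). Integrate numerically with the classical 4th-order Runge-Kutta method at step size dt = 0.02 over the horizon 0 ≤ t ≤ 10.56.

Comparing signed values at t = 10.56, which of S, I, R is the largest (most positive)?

t=0.000: state=(0.901, 0.099, 0.000)
step 1 (dt=0.02): k1=(-0.132, 0.071, 0.061), k2=(-0.132, 0.071, 0.061), k3=(-0.133, 0.071, 0.061), k4=(-0.133, 0.072, 0.061); state += dt/6·(k1+2k2+2k3+k4)
t=0.020: state=(0.898, 0.100, 0.001)
t=0.040: state=(0.896, 0.102, 0.002)
t=0.060: state=(0.893, 0.103, 0.004)
continuing one RK4 step at a time; state shown every 25 steps (Δt=0.5):
t=0.500: state=(0.826, 0.138, 0.036)
t=1.000: state=(0.734, 0.181, 0.085)
t=1.500: state=(0.633, 0.221, 0.147)
t=2.000: state=(0.531, 0.250, 0.219)
t=2.500: state=(0.439, 0.263, 0.298)
t=3.000: state=(0.362, 0.260, 0.378)
t=3.500: state=(0.300, 0.244, 0.456)
t=4.000: state=(0.253, 0.220, 0.527)
t=4.500: state=(0.217, 0.193, 0.590)
t=5.000: state=(0.190, 0.165, 0.645)
t=5.500: state=(0.170, 0.139, 0.691)
t=6.000: state=(0.155, 0.115, 0.730)
t=6.500: state=(0.143, 0.095, 0.762)
t=7.000: state=(0.134, 0.077, 0.788)
t=7.500: state=(0.128, 0.063, 0.810)
t=8.000: state=(0.122, 0.051, 0.827)
t=8.500: state=(0.118, 0.041, 0.841)
t=9.000: state=(0.115, 0.033, 0.852)
t=9.500: state=(0.113, 0.026, 0.861)
t=10.000: state=(0.111, 0.021, 0.868)
t=10.500: state=(0.109, 0.017, 0.874)
t=10.560: state=(0.109, 0.016, 0.875)
compare at T: S=0.109, I=0.016, R=0.875

largest component: R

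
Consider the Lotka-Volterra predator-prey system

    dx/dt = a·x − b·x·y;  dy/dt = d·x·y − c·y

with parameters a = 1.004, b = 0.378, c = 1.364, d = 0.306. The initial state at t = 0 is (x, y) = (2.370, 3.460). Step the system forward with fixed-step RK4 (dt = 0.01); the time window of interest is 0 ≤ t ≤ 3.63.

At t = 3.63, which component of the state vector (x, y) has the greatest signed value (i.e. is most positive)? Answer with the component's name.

t=0.000: state=(2.370, 3.460)
step 1 (dt=0.01): k1=(-0.720, -2.210), k2=(-0.709, -2.207), k3=(-0.709, -2.207), k4=(-0.698, -2.204); state += dt/6·(k1+2k2+2k3+k4)
t=0.010: state=(2.363, 3.438)
t=0.020: state=(2.356, 3.416)
t=0.030: state=(2.349, 3.394)
continuing one RK4 step at a time; state shown every 20 steps (Δt=0.2):
t=0.200: state=(2.267, 3.034)
t=0.400: state=(2.236, 2.650)
t=0.600: state=(2.266, 2.315)
t=0.800: state=(2.351, 2.029)
t=1.000: state=(2.489, 1.791)
t=1.200: state=(2.677, 1.596)
t=1.400: state=(2.918, 1.442)
t=1.600: state=(3.214, 1.323)
t=1.800: state=(3.567, 1.239)
t=2.000: state=(3.978, 1.188)
t=2.200: state=(4.449, 1.170)
t=2.400: state=(4.976, 1.188)
t=2.600: state=(5.549, 1.248)
t=2.800: state=(6.149, 1.359)
t=3.000: state=(6.740, 1.535)
t=3.200: state=(7.269, 1.795)
t=3.400: state=(7.658, 2.159)
t=3.600: state=(7.813, 2.643)
t=3.630: state=(7.810, 2.725)
compare at T: x=7.810, y=2.725

largest component: x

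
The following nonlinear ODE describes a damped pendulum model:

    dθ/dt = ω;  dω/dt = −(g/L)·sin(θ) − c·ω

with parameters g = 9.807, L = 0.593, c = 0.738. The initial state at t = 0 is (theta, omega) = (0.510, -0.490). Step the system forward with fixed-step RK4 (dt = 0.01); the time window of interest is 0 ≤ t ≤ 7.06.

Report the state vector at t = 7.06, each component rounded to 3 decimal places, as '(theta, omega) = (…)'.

(theta, omega) = (-0.035, 0.069)

t=0.000: state=(0.510, -0.490)
step 1 (dt=0.01): k1=(-0.490, -7.712), k2=(-0.529, -7.648), k3=(-0.528, -7.645), k4=(-0.566, -7.579); state += dt/6·(k1+2k2+2k3+k4)
t=0.010: state=(0.505, -0.566)
t=0.020: state=(0.499, -0.642)
t=0.030: state=(0.492, -0.715)
continuing one RK4 step at a time; state shown every 25 steps (Δt=0.25):
t=0.250: state=(0.195, -1.784)
t=0.500: state=(-0.233, -1.353)
t=0.750: state=(-0.390, 0.153)
t=1.000: state=(-0.190, 1.278)
t=1.250: state=(0.139, 1.127)
t=1.500: state=(0.293, 0.035)
t=1.750: state=(0.170, -0.902)
t=2.000: state=(-0.078, -0.910)
t=2.250: state=(-0.217, -0.132)
t=2.500: state=(-0.146, 0.627)
t=2.750: state=(0.039, 0.720)
t=3.000: state=(0.159, 0.176)
t=3.250: state=(0.122, -0.428)
t=3.500: state=(-0.014, -0.562)
t=3.750: state=(-0.115, -0.187)
t=4.000: state=(-0.100, 0.286)
t=4.250: state=(-0.001, 0.432)
t=4.500: state=(0.082, 0.180)
t=4.750: state=(0.080, -0.185)
t=5.000: state=(0.009, -0.329)
t=5.250: state=(-0.058, -0.164)
t=5.500: state=(-0.063, 0.115)
t=5.750: state=(-0.013, 0.247)
t=6.000: state=(0.040, 0.144)
t=6.250: state=(0.050, -0.067)
t=6.500: state=(0.015, -0.184)
t=6.750: state=(-0.027, -0.122)
t=7.000: state=(-0.038, 0.035)
t=7.060: state=(-0.035, 0.069)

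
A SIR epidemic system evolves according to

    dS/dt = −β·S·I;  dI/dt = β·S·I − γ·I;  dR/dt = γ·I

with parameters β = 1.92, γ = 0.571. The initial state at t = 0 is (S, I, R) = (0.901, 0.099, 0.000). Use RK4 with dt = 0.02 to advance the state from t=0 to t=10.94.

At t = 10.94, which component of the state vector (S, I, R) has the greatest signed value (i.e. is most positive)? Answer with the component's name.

largest component: R

t=0.000: state=(0.901, 0.099, 0.000)
step 1 (dt=0.02): k1=(-0.171, 0.115, 0.057), k2=(-0.173, 0.116, 0.057), k3=(-0.173, 0.116, 0.057), k4=(-0.175, 0.117, 0.058); state += dt/6·(k1+2k2+2k3+k4)
t=0.020: state=(0.898, 0.101, 0.001)
t=0.040: state=(0.894, 0.104, 0.002)
t=0.060: state=(0.890, 0.106, 0.004)
continuing one RK4 step at a time; state shown every 25 steps (Δt=0.5):
t=0.500: state=(0.794, 0.168, 0.038)
t=1.000: state=(0.649, 0.254, 0.098)
t=1.500: state=(0.489, 0.329, 0.182)
t=2.000: state=(0.349, 0.369, 0.282)
t=2.500: state=(0.244, 0.368, 0.388)
t=3.000: state=(0.174, 0.337, 0.489)
t=3.500: state=(0.128, 0.292, 0.579)
t=4.000: state=(0.099, 0.245, 0.656)
t=4.500: state=(0.080, 0.200, 0.719)
t=5.000: state=(0.067, 0.162, 0.771)
t=5.500: state=(0.059, 0.129, 0.812)
t=6.000: state=(0.053, 0.102, 0.845)
t=6.500: state=(0.048, 0.081, 0.871)
t=7.000: state=(0.045, 0.063, 0.892)
t=7.500: state=(0.043, 0.050, 0.908)
t=8.000: state=(0.041, 0.039, 0.920)
t=8.500: state=(0.039, 0.030, 0.930)
t=9.000: state=(0.038, 0.024, 0.938)
t=9.500: state=(0.038, 0.018, 0.944)
t=10.000: state=(0.037, 0.014, 0.948)
t=10.500: state=(0.037, 0.011, 0.952)
t=10.940: state=(0.036, 0.009, 0.955)
compare at T: S=0.036, I=0.009, R=0.955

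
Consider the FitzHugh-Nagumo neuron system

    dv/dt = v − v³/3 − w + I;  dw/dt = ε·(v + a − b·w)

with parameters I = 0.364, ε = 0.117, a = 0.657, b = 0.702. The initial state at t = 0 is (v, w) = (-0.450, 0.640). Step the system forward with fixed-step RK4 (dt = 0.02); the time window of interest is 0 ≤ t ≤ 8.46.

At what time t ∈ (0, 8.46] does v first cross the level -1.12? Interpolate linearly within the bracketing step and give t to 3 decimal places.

t = 0.794

t=0.000: state=(-0.450, 0.640)
step 1 (dt=0.02): k1=(-0.696, -0.028), k2=(-0.701, -0.029), k3=(-0.701, -0.029), k4=(-0.706, -0.030); state += dt/6·(k1+2k2+2k3+k4)
t=0.020: state=(-0.464, 0.639)
t=0.040: state=(-0.478, 0.639)
t=0.060: state=(-0.493, 0.638)
continuing one RK4 step at a time; state shown every 25 steps (Δt=0.5):
t=0.500: state=(-0.856, 0.615)
t=0.780: state=(-1.108, 0.590)
next step: t=0.800: state=(-1.125, 0.588) — v has crossed -1.12
linear interpolation between t=0.780 (-1.10785) and t=0.800 (-1.12541) → t≈0.794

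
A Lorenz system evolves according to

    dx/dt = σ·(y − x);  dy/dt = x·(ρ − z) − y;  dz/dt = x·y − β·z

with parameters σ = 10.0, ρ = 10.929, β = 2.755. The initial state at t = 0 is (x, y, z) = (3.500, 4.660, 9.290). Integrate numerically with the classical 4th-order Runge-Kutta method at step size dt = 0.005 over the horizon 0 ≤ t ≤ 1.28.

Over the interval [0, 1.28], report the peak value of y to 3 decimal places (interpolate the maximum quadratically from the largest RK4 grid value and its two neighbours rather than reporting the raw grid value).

max y = 6.069

t=0.000: state=(3.500, 4.660, 9.290)
step 1 (dt=0.005): k1=(11.600, 1.077, -9.284), k2=(11.337, 1.203, -9.075), k3=(11.347, 1.200, -9.079), k4=(11.093, 1.325, -8.873); state += dt/6·(k1+2k2+2k3+k4)
t=0.005: state=(3.557, 4.666, 9.245)
t=0.010: state=(3.611, 4.673, 9.201)
t=0.015: state=(3.663, 4.682, 9.160)
continuing one RK4 step at a time; state shown every 10 steps (Δt=0.05):
t=0.050: state=(3.976, 4.770, 8.921)
t=0.100: state=(4.329, 4.969, 8.720)
t=0.150: state=(4.633, 5.218, 8.665)
t=0.200: state=(4.920, 5.484, 8.746)
t=0.250: state=(5.196, 5.732, 8.948)
t=0.300: state=(5.451, 5.929, 9.250)
t=0.350: state=(5.667, 6.046, 9.619)
t=0.400: state=(5.823, 6.063, 10.010)
t=0.450: state=(5.902, 5.976, 10.375)
t=0.500: state=(5.896, 5.800, 10.665)
t=0.550: state=(5.809, 5.563, 10.848)
t=0.600: state=(5.657, 5.303, 10.907)
t=0.650: state=(5.464, 5.056, 10.848)
t=0.700: state=(5.258, 4.850, 10.690)
t=0.750: state=(5.064, 4.701, 10.463)
t=0.800: state=(4.901, 4.616, 10.198)
t=0.850: state=(4.782, 4.596, 9.925)
t=0.900: state=(4.715, 4.634, 9.670)
t=0.950: state=(4.701, 4.723, 9.453)
t=1.000: state=(4.736, 4.852, 9.291)
t=1.050: state=(4.815, 5.010, 9.194)
t=1.100: state=(4.928, 5.182, 9.171)
t=1.150: state=(5.064, 5.353, 9.221)
t=1.200: state=(5.211, 5.506, 9.338)
t=1.250: state=(5.354, 5.626, 9.512)
t=1.280: state=(5.432, 5.676, 9.635)
largest grid value and its neighbours: y(0.380)=6.06876, y(0.385)=6.06889, y(0.390)=6.06796
parabola through these three points peaks at t≈0.383 with y≈6.06897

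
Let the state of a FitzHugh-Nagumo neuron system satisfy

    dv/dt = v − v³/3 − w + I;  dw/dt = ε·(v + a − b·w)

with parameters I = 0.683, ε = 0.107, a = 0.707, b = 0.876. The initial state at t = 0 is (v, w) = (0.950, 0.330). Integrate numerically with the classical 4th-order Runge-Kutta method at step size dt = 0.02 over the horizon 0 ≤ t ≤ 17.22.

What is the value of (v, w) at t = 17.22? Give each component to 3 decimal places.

t=0.000: state=(0.950, 0.330)
step 1 (dt=0.02): k1=(1.017, 0.146), k2=(1.017, 0.147), k3=(1.017, 0.147), k4=(1.016, 0.148); state += dt/6·(k1+2k2+2k3+k4)
t=0.020: state=(0.970, 0.333)
t=0.040: state=(0.991, 0.336)
t=0.060: state=(1.011, 0.339)
continuing one RK4 step at a time; state shown every 50 steps (Δt=1):
t=1.000: state=(1.665, 0.514)
t=2.000: state=(1.738, 0.716)
t=3.000: state=(1.664, 0.899)
t=4.000: state=(1.572, 1.056)
t=5.000: state=(1.474, 1.189)
t=6.000: state=(1.372, 1.300)
t=7.000: state=(1.262, 1.390)
t=8.000: state=(1.139, 1.461)
t=9.000: state=(0.994, 1.511)
t=10.000: state=(0.804, 1.541)
t=11.000: state=(0.507, 1.543)
t=12.000: state=(-0.104, 1.502)
t=13.000: state=(-1.352, 1.368)
t=14.000: state=(-1.898, 1.141)
t=15.000: state=(-1.869, 0.918)
t=16.000: state=(-1.789, 0.721)
t=17.000: state=(-1.707, 0.550)
t=17.220: state=(-1.688, 0.516)

(v, w) = (-1.688, 0.516)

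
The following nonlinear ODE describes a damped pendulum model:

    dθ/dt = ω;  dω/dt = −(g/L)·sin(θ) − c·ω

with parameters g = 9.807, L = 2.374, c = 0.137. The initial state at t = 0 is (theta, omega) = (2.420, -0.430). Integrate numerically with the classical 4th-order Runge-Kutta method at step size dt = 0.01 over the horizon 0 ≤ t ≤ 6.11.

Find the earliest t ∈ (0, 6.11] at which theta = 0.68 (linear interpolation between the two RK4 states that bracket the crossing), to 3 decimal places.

t = 0.918

t=0.000: state=(2.420, -0.430)
step 1 (dt=0.01): k1=(-0.430, -2.670), k2=(-0.443, -2.675), k3=(-0.443, -2.675), k4=(-0.457, -2.680); state += dt/6·(k1+2k2+2k3+k4)
t=0.010: state=(2.416, -0.457)
t=0.020: state=(2.411, -0.484)
t=0.030: state=(2.406, -0.511)
continuing one RK4 step at a time; state shown every 20 steps (Δt=0.2):
t=0.200: state=(2.279, -0.993)
t=0.400: state=(2.017, -1.642)
t=0.600: state=(1.616, -2.381)
t=0.800: state=(1.065, -3.102)
t=0.910: state=(0.707, -3.404)
next step: t=0.920: state=(0.672, -3.425) — theta has crossed 0.68
linear interpolation between t=0.910 (0.70654) and t=0.920 (0.67239) → t≈0.918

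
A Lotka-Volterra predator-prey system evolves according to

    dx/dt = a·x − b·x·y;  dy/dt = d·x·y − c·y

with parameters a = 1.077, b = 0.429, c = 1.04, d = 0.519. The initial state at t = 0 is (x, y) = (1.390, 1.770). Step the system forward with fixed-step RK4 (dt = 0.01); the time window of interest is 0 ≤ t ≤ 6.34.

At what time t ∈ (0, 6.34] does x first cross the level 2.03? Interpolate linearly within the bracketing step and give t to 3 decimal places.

t = 0.959

t=0.000: state=(1.390, 1.770)
step 1 (dt=0.01): k1=(0.442, -0.564), k2=(0.444, -0.561), k3=(0.444, -0.561), k4=(0.446, -0.558); state += dt/6·(k1+2k2+2k3+k4)
t=0.010: state=(1.394, 1.764)
t=0.020: state=(1.399, 1.759)
t=0.030: state=(1.403, 1.753)
continuing one RK4 step at a time; state shown every 25 steps (Δt=0.25):
t=0.250: state=(1.515, 1.647)
t=0.500: state=(1.671, 1.561)
t=0.750: state=(1.855, 1.513)
t=0.950: state=(2.022, 1.502)
next step: t=0.960: state=(2.031, 1.502) — x has crossed 2.03
linear interpolation between t=0.950 (2.02211) and t=0.960 (2.03087) → t≈0.959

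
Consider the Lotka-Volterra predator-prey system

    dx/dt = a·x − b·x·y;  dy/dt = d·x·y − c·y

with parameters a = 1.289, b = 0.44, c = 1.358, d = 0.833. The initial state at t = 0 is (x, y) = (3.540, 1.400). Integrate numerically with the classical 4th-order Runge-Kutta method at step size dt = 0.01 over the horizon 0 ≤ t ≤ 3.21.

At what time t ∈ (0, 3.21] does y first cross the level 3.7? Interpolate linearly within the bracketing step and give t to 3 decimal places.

t=0.000: state=(3.540, 1.400)
step 1 (dt=0.01): k1=(2.382, 2.227), k2=(2.373, 2.259), k3=(2.373, 2.259), k4=(2.363, 2.291); state += dt/6·(k1+2k2+2k3+k4)
t=0.010: state=(3.564, 1.423)
t=0.020: state=(3.587, 1.446)
t=0.030: state=(3.611, 1.470)
continuing one RK4 step at a time; state shown every 20 steps (Δt=0.2):
t=0.200: state=(3.955, 1.996)
t=0.400: state=(4.123, 2.996)
t=0.500: state=(4.051, 3.680)
next step: t=0.510: state=(4.037, 3.754) — y has crossed 3.7
linear interpolation between t=0.500 (3.67971) and t=0.510 (3.75445) → t≈0.503

t = 0.503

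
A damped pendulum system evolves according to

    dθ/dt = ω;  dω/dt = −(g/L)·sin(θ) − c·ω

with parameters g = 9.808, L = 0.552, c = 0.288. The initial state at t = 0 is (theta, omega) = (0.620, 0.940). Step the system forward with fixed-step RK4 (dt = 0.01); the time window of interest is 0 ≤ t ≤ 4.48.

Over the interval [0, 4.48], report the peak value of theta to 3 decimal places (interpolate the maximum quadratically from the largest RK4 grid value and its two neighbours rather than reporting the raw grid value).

t=0.000: state=(0.620, 0.940)
step 1 (dt=0.01): k1=(0.940, -10.595), k2=(0.887, -10.647), k3=(0.887, -10.643), k4=(0.834, -10.692); state += dt/6·(k1+2k2+2k3+k4)
t=0.010: state=(0.629, 0.834)
t=0.020: state=(0.637, 0.726)
t=0.030: state=(0.643, 0.618)
continuing one RK4 step at a time; state shown every 20 steps (Δt=0.2):
t=0.200: state=(0.593, -1.180)
t=0.400: state=(0.201, -2.505)
t=0.600: state=(-0.296, -2.176)
t=0.800: state=(-0.578, -0.507)
t=1.000: state=(-0.486, 1.363)
t=1.200: state=(-0.095, 2.314)
t=1.400: state=(0.335, 1.733)
t=1.600: state=(0.528, 0.107)
t=1.800: state=(0.380, -1.492)
t=2.000: state=(-0.001, -2.083)
t=2.200: state=(-0.359, -1.301)
t=2.400: state=(-0.469, 0.245)
t=2.600: state=(-0.277, 1.556)
t=2.800: state=(0.081, 1.814)
t=3.000: state=(0.367, 0.890)
t=3.200: state=(0.404, -0.535)
t=3.400: state=(0.181, -1.551)
t=3.600: state=(-0.145, -1.519)
t=3.800: state=(-0.360, -0.513)
t=4.000: state=(-0.333, 0.756)
t=4.200: state=(-0.094, 1.481)
t=4.400: state=(0.192, 1.210)
t=4.480: state=(0.275, 0.854)
largest grid value and its neighbours: theta(0.080)=0.66067, theta(0.090)=0.66085, theta(0.100)=0.65994
parabola through these three points peaks at t≈0.087 with theta≈0.66092

max theta = 0.661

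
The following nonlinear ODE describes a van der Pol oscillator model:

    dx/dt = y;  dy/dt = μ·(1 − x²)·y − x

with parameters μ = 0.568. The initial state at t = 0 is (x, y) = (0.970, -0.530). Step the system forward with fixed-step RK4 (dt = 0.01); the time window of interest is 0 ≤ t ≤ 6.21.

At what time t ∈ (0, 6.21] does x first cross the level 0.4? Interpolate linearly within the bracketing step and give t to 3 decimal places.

t=0.000: state=(0.970, -0.530)
step 1 (dt=0.01): k1=(-0.530, -0.988), k2=(-0.535, -0.987), k3=(-0.535, -0.987), k4=(-0.540, -0.986); state += dt/6·(k1+2k2+2k3+k4)
t=0.010: state=(0.965, -0.540)
t=0.020: state=(0.959, -0.550)
t=0.030: state=(0.954, -0.560)
continuing one RK4 step at a time; state shown every 25 steps (Δt=0.25):
t=0.250: state=(0.807, -0.773)
t=0.500: state=(0.584, -1.013)
t=0.660: state=(0.409, -1.167)
next step: t=0.670: state=(0.398, -1.176) — x has crossed 0.4
linear interpolation between t=0.660 (0.40950) and t=0.670 (0.39778) → t≈0.668

t = 0.668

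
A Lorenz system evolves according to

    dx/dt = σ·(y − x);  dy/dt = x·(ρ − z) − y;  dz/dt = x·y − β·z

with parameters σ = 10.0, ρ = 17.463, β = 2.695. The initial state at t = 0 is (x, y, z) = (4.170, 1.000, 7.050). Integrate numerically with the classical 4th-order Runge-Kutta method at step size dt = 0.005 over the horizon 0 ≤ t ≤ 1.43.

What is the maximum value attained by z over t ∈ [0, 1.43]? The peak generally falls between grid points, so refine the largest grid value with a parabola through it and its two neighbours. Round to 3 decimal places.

max z = 24.422

t=0.000: state=(4.170, 1.000, 7.050)
step 1 (dt=0.005): k1=(-31.700, 42.422, -14.830), k2=(-29.847, 41.643, -14.375), k3=(-29.913, 41.688, -14.381), k4=(-28.120, 40.945, -13.948); state += dt/6·(k1+2k2+2k3+k4)
t=0.005: state=(4.021, 1.208, 6.978)
t=0.010: state=(3.888, 1.410, 6.910)
t=0.015: state=(3.772, 1.605, 6.847)
continuing one RK4 step at a time; state shown every 10 steps (Δt=0.05):
t=0.050: state=(3.331, 2.851, 6.492)
t=0.100: state=(3.498, 4.530, 6.256)
t=0.150: state=(4.293, 6.404, 6.459)
t=0.200: state=(5.586, 8.627, 7.383)
t=0.250: state=(7.301, 11.059, 9.439)
t=0.300: state=(9.237, 13.061, 12.979)
t=0.350: state=(10.899, 13.453, 17.724)
t=0.400: state=(11.535, 11.340, 22.158)
t=0.450: state=(10.663, 7.495, 24.329)
t=0.500: state=(8.616, 3.913, 23.813)
t=0.550: state=(6.256, 1.754, 21.759)
t=0.600: state=(4.264, 0.870, 19.319)
t=0.650: state=(2.877, 0.699, 17.006)
t=0.700: state=(2.044, 0.837, 14.947)
t=0.750: state=(1.622, 1.096, 13.143)
t=0.800: state=(1.483, 1.425, 11.577)
t=0.850: state=(1.544, 1.837, 10.231)
t=0.900: state=(1.769, 2.376, 9.104)
t=0.950: state=(2.155, 3.101, 8.206)
t=1.000: state=(2.728, 4.087, 7.581)
t=1.050: state=(3.533, 5.414, 7.320)
t=1.100: state=(4.627, 7.139, 7.595)
t=1.150: state=(6.051, 9.222, 8.688)
t=1.200: state=(7.762, 11.362, 10.946)
t=1.250: state=(9.528, 12.815, 14.531)
t=1.300: state=(10.834, 12.544, 18.869)
t=1.350: state=(11.054, 10.130, 22.419)
t=1.400: state=(9.950, 6.625, 23.747)
t=1.430: state=(8.820, 4.710, 23.431)
largest grid value and its neighbours: z(0.460)=24.41672, z(0.465)=24.42034, z(0.470)=24.39859
parabola through these three points peaks at t≈0.463 with z≈24.42196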